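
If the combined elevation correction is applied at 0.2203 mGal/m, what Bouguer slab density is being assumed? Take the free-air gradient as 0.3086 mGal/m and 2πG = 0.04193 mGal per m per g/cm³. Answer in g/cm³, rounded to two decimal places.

2.11

0.2203 = 0.3086 − 0.04193 × ρ
ρ = (0.3086 − 0.2203) / 0.04193 = 2.11 g/cm³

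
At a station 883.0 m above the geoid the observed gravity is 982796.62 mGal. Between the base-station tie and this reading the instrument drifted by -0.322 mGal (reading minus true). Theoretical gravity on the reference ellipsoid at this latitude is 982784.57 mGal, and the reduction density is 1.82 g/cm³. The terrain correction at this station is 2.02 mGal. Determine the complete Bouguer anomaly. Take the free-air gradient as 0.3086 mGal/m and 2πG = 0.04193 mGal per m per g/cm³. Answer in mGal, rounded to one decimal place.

219.5

Drift-corrected reading = 982796.62 − (-0.322) = 982796.942 mGal
Free-air correction = 0.3086 × 883.0 = 272.49 mGal
Free-air anomaly = 982796.942 − 982784.57 + (272.49) = 284.862 mGal
Bouguer slab correction = 0.04193 × 1.82 × 883.0 = 67.38 mGal
Simple Bouguer anomaly = 284.862 − (67.38) = 217.482 mGal
Complete Bouguer anomaly = 217.482 + 2.02 = 219.502 mGal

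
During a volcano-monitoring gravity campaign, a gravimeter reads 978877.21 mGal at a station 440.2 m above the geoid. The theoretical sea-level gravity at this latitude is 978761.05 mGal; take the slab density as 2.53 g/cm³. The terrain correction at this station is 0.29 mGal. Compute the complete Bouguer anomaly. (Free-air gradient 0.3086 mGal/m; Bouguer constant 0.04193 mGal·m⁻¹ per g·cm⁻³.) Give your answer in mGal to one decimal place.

205.6

Free-air correction = 0.3086 × 440.2 = 135.85 mGal
Free-air anomaly = 978877.21 − 978761.05 + (135.85) = 252.01 mGal
Bouguer slab correction = 0.04193 × 2.53 × 440.2 = 46.70 mGal
Simple Bouguer anomaly = 252.01 − (46.70) = 205.31 mGal
Complete Bouguer anomaly = 205.31 + 0.29 = 205.60 mGal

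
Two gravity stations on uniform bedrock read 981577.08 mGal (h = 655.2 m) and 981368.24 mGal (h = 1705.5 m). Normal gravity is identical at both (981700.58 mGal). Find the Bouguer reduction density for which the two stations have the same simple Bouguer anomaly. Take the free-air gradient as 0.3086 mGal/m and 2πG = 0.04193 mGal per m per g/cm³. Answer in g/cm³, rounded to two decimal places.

2.62

Δg_obs = 981368.24 − 981577.08 = -208.84 mGal over Δh = 1705.5 − 655.2 = 1050.3 m
Equal Bouguer anomalies ⇒ Δg_obs + (0.3086 − 0.04193ρ)·Δh = 0
0.3086 − 0.04193ρ = −Δg_obs/Δh = 0.19884
ρ = (0.3086 − 0.19884) / 0.04193 = 2.62 g/cm³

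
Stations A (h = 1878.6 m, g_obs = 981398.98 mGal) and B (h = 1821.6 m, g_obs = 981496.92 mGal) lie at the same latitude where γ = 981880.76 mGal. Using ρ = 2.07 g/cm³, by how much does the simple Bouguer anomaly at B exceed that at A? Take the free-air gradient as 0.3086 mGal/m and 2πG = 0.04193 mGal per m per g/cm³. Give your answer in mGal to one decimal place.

Δg_SB(A) = 981398.98 − 981880.76 + 0.3086×1878.6 − 0.04193×2.07×1878.6 = -65.10 mGal
Δg_SB(B) = 981496.92 − 981880.76 + 0.3086×1821.6 − 0.04193×2.07×1821.6 = 20.20 mGal
Difference = 20.20 − (-65.10) = 85.30 mGal

85.3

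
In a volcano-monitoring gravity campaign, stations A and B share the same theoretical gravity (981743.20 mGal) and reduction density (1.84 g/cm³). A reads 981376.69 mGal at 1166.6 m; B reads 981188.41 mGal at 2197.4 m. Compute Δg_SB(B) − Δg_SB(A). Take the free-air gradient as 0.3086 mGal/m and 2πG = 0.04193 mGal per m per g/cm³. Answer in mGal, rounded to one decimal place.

50.3

Δg_SB(A) = 981376.69 − 981743.20 + 0.3086×1166.6 − 0.04193×1.84×1166.6 = -96.50 mGal
Δg_SB(B) = 981188.41 − 981743.20 + 0.3086×2197.4 − 0.04193×1.84×2197.4 = -46.20 mGal
Difference = -46.20 − (-96.50) = 50.30 mGal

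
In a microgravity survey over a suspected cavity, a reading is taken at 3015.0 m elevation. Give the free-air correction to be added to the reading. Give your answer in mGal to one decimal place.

930.4

Free-air correction = 0.3086 × 3015.0 = 930.4 mGal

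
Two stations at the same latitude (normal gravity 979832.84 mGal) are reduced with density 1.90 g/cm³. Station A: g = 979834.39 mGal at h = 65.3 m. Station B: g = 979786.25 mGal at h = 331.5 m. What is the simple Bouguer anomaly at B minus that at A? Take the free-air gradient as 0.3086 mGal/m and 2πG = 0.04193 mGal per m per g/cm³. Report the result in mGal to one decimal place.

12.8

Δg_SB(A) = 979834.39 − 979832.84 + 0.3086×65.3 − 0.04193×1.90×65.3 = 16.50 mGal
Δg_SB(B) = 979786.25 − 979832.84 + 0.3086×331.5 − 0.04193×1.90×331.5 = 29.30 mGal
Difference = 29.30 − (16.50) = 12.80 mGal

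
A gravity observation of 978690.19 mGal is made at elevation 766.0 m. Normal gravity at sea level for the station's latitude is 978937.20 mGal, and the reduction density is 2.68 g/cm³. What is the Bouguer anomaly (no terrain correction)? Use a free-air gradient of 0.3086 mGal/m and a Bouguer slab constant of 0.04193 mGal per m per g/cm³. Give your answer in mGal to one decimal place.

-96.7

Free-air correction = 0.3086 × 766.0 = 236.39 mGal
Free-air anomaly = 978690.19 − 978937.20 + (236.39) = -10.62 mGal
Bouguer slab correction = 0.04193 × 2.68 × 766.0 = 86.08 mGal
Simple Bouguer anomaly = -10.62 − (86.08) = -96.70 mGal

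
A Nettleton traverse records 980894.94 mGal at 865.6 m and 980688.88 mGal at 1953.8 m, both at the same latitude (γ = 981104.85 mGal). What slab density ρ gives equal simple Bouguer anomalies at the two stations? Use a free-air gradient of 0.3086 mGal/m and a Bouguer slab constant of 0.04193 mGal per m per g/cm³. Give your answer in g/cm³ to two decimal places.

Δg_obs = 980688.88 − 980894.94 = -206.06 mGal over Δh = 1953.8 − 865.6 = 1088.2 m
Equal Bouguer anomalies ⇒ Δg_obs + (0.3086 − 0.04193ρ)·Δh = 0
0.3086 − 0.04193ρ = −Δg_obs/Δh = 0.18936
ρ = (0.3086 − 0.18936) / 0.04193 = 2.84 g/cm³

2.84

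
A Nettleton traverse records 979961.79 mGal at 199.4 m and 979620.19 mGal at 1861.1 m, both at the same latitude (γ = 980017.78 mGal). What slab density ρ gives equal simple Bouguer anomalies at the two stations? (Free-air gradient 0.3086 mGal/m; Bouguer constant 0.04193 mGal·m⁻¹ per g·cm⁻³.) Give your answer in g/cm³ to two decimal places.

2.46

Δg_obs = 979620.19 − 979961.79 = -341.60 mGal over Δh = 1861.1 − 199.4 = 1661.7 m
Equal Bouguer anomalies ⇒ Δg_obs + (0.3086 − 0.04193ρ)·Δh = 0
0.3086 − 0.04193ρ = −Δg_obs/Δh = 0.20557
ρ = (0.3086 − 0.20557) / 0.04193 = 2.46 g/cm³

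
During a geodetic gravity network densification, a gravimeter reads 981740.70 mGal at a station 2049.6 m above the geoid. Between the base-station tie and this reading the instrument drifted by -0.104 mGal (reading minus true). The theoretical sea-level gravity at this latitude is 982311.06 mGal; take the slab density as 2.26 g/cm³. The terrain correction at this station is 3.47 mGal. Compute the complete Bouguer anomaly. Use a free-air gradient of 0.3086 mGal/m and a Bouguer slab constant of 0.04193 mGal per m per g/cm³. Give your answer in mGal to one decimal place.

-128.5

Drift-corrected reading = 981740.70 − (-0.104) = 981740.804 mGal
Free-air correction = 0.3086 × 2049.6 = 632.51 mGal
Free-air anomaly = 981740.804 − 982311.06 + (632.51) = 62.254 mGal
Bouguer slab correction = 0.04193 × 2.26 × 2049.6 = 194.22 mGal
Simple Bouguer anomaly = 62.254 − (194.22) = -131.966 mGal
Complete Bouguer anomaly = -131.966 + 3.47 = -128.496 mGal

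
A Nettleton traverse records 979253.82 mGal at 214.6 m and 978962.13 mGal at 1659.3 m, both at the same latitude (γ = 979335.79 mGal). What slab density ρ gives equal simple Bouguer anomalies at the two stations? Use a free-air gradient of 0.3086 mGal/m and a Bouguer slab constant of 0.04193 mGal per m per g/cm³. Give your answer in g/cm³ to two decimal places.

Δg_obs = 978962.13 − 979253.82 = -291.69 mGal over Δh = 1659.3 − 214.6 = 1444.7 m
Equal Bouguer anomalies ⇒ Δg_obs + (0.3086 − 0.04193ρ)·Δh = 0
0.3086 − 0.04193ρ = −Δg_obs/Δh = 0.20190
ρ = (0.3086 − 0.20190) / 0.04193 = 2.54 g/cm³

2.54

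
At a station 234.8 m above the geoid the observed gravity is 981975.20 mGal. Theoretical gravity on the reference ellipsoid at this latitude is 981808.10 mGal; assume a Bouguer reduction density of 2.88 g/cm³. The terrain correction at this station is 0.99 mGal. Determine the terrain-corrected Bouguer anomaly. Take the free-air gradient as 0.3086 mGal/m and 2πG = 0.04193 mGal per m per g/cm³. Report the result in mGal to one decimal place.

212.2

Free-air correction = 0.3086 × 234.8 = 72.46 mGal
Free-air anomaly = 981975.20 − 981808.10 + (72.46) = 239.56 mGal
Bouguer slab correction = 0.04193 × 2.88 × 234.8 = 28.35 mGal
Simple Bouguer anomaly = 239.56 − (28.35) = 211.21 mGal
Complete Bouguer anomaly = 211.21 + 0.99 = 212.20 mGal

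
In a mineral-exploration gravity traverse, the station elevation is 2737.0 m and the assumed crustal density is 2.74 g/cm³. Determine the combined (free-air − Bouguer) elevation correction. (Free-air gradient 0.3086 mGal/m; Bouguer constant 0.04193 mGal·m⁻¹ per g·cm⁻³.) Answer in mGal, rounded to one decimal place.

530.2

Combined gradient = 0.3086 − 0.04193 × 2.74 = 0.1937118 mGal/m
Combined elevation correction = 0.1937118 × 2737.0 = 530.2 mGal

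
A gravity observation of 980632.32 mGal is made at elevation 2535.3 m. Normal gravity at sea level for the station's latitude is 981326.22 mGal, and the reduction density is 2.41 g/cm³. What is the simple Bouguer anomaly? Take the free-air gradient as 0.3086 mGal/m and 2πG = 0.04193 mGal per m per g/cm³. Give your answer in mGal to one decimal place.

Free-air correction = 0.3086 × 2535.3 = 782.39 mGal
Free-air anomaly = 980632.32 − 981326.22 + (782.39) = 88.49 mGal
Bouguer slab correction = 0.04193 × 2.41 × 2535.3 = 256.20 mGal
Simple Bouguer anomaly = 88.49 − (256.20) = -167.71 mGal

-167.7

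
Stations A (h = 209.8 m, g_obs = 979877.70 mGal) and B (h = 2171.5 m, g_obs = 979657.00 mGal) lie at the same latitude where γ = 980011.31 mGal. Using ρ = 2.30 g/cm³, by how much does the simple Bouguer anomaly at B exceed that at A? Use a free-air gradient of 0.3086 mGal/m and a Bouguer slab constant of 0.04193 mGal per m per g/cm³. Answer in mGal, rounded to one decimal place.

195.5

Δg_SB(A) = 979877.70 − 980011.31 + 0.3086×209.8 − 0.04193×2.30×209.8 = -89.10 mGal
Δg_SB(B) = 979657.00 − 980011.31 + 0.3086×2171.5 − 0.04193×2.30×2171.5 = 106.40 mGal
Difference = 106.40 − (-89.10) = 195.50 mGal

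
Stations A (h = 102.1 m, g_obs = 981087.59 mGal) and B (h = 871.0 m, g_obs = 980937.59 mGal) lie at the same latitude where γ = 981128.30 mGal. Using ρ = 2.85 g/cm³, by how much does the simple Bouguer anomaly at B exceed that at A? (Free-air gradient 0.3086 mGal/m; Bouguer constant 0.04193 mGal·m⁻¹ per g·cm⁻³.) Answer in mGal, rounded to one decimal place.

Δg_SB(A) = 981087.59 − 981128.30 + 0.3086×102.1 − 0.04193×2.85×102.1 = -21.40 mGal
Δg_SB(B) = 980937.59 − 981128.30 + 0.3086×871.0 − 0.04193×2.85×871.0 = -26.00 mGal
Difference = -26.00 − (-21.40) = -4.60 mGal

-4.6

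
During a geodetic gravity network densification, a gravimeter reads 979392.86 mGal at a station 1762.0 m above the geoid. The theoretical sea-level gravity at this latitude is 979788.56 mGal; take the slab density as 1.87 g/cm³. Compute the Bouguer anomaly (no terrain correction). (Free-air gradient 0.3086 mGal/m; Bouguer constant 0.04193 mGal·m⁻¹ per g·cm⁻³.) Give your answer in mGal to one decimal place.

Free-air correction = 0.3086 × 1762.0 = 543.75 mGal
Free-air anomaly = 979392.86 − 979788.56 + (543.75) = 148.05 mGal
Bouguer slab correction = 0.04193 × 1.87 × 1762.0 = 138.16 mGal
Simple Bouguer anomaly = 148.05 − (138.16) = 9.89 mGal

9.9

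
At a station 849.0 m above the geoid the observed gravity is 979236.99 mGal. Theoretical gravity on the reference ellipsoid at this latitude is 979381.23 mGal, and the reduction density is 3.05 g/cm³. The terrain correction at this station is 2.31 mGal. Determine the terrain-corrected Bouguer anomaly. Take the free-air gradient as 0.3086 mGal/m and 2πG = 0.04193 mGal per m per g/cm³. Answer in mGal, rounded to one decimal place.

11.5

Free-air correction = 0.3086 × 849.0 = 262.00 mGal
Free-air anomaly = 979236.99 − 979381.23 + (262.00) = 117.76 mGal
Bouguer slab correction = 0.04193 × 3.05 × 849.0 = 108.58 mGal
Simple Bouguer anomaly = 117.76 − (108.58) = 9.18 mGal
Complete Bouguer anomaly = 9.18 + 2.31 = 11.49 mGal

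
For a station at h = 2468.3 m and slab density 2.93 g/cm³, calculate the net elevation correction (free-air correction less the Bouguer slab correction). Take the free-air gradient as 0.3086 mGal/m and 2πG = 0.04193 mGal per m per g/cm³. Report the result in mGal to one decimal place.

Combined gradient = 0.3086 − 0.04193 × 2.93 = 0.1857451 mGal/m
Combined elevation correction = 0.1857451 × 2468.3 = 458.5 mGal

458.5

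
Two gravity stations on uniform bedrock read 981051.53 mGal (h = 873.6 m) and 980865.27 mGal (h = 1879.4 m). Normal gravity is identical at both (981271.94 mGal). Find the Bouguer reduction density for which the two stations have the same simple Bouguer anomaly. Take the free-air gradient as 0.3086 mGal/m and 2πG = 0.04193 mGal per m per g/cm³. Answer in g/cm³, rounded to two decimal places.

2.94

Δg_obs = 980865.27 − 981051.53 = -186.26 mGal over Δh = 1879.4 − 873.6 = 1005.8 m
Equal Bouguer anomalies ⇒ Δg_obs + (0.3086 − 0.04193ρ)·Δh = 0
0.3086 − 0.04193ρ = −Δg_obs/Δh = 0.18519
ρ = (0.3086 − 0.18519) / 0.04193 = 2.94 g/cm³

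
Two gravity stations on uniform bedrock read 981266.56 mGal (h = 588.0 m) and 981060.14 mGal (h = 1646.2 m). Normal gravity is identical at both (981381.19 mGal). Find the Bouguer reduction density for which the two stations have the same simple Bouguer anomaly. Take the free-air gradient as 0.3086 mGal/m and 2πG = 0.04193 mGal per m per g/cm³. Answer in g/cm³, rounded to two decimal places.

Δg_obs = 981060.14 − 981266.56 = -206.42 mGal over Δh = 1646.2 − 588.0 = 1058.2 m
Equal Bouguer anomalies ⇒ Δg_obs + (0.3086 − 0.04193ρ)·Δh = 0
0.3086 − 0.04193ρ = −Δg_obs/Δh = 0.19507
ρ = (0.3086 − 0.19507) / 0.04193 = 2.71 g/cm³

2.71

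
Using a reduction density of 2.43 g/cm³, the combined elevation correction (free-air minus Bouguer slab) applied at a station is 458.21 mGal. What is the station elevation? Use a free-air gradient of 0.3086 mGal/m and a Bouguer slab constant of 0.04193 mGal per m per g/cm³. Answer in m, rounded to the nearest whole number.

Combined gradient = 0.3086 − 0.04193 × 2.43 = 0.2067101 mGal/m
h = 458.21 / 0.2067101 = 2216.68 m

2217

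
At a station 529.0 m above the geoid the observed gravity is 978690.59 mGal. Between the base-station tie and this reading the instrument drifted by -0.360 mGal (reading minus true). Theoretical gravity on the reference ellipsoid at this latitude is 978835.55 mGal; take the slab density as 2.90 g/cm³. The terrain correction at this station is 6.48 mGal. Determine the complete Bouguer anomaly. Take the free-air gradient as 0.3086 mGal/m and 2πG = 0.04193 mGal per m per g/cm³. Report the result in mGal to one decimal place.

-39.2

Drift-corrected reading = 978690.59 − (-0.360) = 978690.950 mGal
Free-air correction = 0.3086 × 529.0 = 163.25 mGal
Free-air anomaly = 978690.950 − 978835.55 + (163.25) = 18.650 mGal
Bouguer slab correction = 0.04193 × 2.90 × 529.0 = 64.32 mGal
Simple Bouguer anomaly = 18.650 − (64.32) = -45.670 mGal
Complete Bouguer anomaly = -45.670 + 6.48 = -39.190 mGal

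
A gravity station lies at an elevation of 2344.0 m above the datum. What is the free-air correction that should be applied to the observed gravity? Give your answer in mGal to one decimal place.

Free-air correction = 0.3086 × 2344.0 = 723.4 mGal

723.4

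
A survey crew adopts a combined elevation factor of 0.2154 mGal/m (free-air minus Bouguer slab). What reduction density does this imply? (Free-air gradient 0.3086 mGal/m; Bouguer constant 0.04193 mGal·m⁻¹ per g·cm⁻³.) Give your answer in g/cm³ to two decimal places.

2.22

0.2154 = 0.3086 − 0.04193 × ρ
ρ = (0.3086 − 0.2154) / 0.04193 = 2.22 g/cm³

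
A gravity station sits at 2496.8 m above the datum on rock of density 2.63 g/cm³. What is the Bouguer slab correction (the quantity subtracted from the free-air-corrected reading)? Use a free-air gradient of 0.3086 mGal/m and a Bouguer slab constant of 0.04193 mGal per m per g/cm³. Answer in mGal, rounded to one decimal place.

Bouguer slab correction = 0.04193 × 2.63 × 2496.8 = 275.3 mGal

275.3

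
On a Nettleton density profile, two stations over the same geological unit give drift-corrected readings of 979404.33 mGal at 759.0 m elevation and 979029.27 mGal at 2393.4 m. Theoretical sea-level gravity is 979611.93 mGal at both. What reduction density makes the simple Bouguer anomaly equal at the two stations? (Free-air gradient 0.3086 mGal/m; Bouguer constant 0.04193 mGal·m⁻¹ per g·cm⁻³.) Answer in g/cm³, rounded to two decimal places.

Δg_obs = 979029.27 − 979404.33 = -375.06 mGal over Δh = 2393.4 − 759.0 = 1634.4 m
Equal Bouguer anomalies ⇒ Δg_obs + (0.3086 − 0.04193ρ)·Δh = 0
0.3086 − 0.04193ρ = −Δg_obs/Δh = 0.22948
ρ = (0.3086 − 0.22948) / 0.04193 = 1.89 g/cm³

1.89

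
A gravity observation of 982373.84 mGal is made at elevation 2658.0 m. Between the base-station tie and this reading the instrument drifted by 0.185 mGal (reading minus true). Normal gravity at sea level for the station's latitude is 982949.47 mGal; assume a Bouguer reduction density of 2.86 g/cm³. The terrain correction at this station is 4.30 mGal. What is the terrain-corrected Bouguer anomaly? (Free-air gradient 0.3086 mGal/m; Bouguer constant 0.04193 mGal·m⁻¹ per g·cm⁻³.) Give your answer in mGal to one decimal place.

-70.0

Drift-corrected reading = 982373.84 − (0.185) = 982373.655 mGal
Free-air correction = 0.3086 × 2658.0 = 820.26 mGal
Free-air anomaly = 982373.655 − 982949.47 + (820.26) = 244.445 mGal
Bouguer slab correction = 0.04193 × 2.86 × 2658.0 = 318.75 mGal
Simple Bouguer anomaly = 244.445 − (318.75) = -74.305 mGal
Complete Bouguer anomaly = -74.305 + 4.30 = -70.005 mGal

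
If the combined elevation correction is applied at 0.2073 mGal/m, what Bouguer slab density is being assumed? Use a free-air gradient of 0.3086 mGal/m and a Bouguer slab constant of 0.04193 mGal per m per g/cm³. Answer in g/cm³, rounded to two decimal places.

2.42

0.2073 = 0.3086 − 0.04193 × ρ
ρ = (0.3086 − 0.2073) / 0.04193 = 2.42 g/cm³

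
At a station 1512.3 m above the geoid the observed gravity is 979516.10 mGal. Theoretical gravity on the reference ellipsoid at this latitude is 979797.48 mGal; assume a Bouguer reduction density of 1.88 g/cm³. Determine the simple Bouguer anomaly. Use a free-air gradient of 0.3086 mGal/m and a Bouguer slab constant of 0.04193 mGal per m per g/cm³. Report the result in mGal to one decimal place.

Free-air correction = 0.3086 × 1512.3 = 466.70 mGal
Free-air anomaly = 979516.10 − 979797.48 + (466.70) = 185.32 mGal
Bouguer slab correction = 0.04193 × 1.88 × 1512.3 = 119.21 mGal
Simple Bouguer anomaly = 185.32 − (119.21) = 66.11 mGal

66.1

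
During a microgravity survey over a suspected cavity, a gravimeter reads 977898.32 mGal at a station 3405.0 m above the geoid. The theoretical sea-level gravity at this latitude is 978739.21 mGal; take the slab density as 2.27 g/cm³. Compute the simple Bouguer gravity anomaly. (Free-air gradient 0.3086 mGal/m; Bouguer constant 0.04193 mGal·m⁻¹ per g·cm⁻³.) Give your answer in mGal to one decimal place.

-114.2

Free-air correction = 0.3086 × 3405.0 = 1050.78 mGal
Free-air anomaly = 977898.32 − 978739.21 + (1050.78) = 209.89 mGal
Bouguer slab correction = 0.04193 × 2.27 × 3405.0 = 324.09 mGal
Simple Bouguer anomaly = 209.89 − (324.09) = -114.20 mGal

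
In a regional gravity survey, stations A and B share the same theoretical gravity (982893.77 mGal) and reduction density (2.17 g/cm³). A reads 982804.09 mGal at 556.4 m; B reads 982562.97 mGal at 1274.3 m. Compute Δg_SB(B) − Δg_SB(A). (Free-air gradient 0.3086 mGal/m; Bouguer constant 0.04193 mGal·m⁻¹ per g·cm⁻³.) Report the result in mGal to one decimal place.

-84.9

Δg_SB(A) = 982804.09 − 982893.77 + 0.3086×556.4 − 0.04193×2.17×556.4 = 31.40 mGal
Δg_SB(B) = 982562.97 − 982893.77 + 0.3086×1274.3 − 0.04193×2.17×1274.3 = -53.50 mGal
Difference = -53.50 − (31.40) = -84.90 mGal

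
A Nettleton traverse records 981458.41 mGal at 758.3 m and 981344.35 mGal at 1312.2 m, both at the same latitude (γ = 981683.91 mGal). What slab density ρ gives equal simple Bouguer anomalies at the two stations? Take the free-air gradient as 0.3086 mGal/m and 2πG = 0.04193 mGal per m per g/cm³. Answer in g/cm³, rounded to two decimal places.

Δg_obs = 981344.35 − 981458.41 = -114.06 mGal over Δh = 1312.2 − 758.3 = 553.9 m
Equal Bouguer anomalies ⇒ Δg_obs + (0.3086 − 0.04193ρ)·Δh = 0
0.3086 − 0.04193ρ = −Δg_obs/Δh = 0.20592
ρ = (0.3086 − 0.20592) / 0.04193 = 2.45 g/cm³

2.45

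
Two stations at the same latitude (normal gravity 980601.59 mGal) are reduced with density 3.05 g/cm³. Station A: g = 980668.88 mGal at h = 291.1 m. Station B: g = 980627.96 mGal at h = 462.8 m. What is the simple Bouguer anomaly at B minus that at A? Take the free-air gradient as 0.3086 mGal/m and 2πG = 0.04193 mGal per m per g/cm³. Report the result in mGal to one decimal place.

-9.9

Δg_SB(A) = 980668.88 − 980601.59 + 0.3086×291.1 − 0.04193×3.05×291.1 = 119.90 mGal
Δg_SB(B) = 980627.96 − 980601.59 + 0.3086×462.8 − 0.04193×3.05×462.8 = 110.00 mGal
Difference = 110.00 − (119.90) = -9.90 mGal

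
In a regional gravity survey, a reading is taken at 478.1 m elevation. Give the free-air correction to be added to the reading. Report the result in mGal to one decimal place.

147.5

Free-air correction = 0.3086 × 478.1 = 147.5 mGal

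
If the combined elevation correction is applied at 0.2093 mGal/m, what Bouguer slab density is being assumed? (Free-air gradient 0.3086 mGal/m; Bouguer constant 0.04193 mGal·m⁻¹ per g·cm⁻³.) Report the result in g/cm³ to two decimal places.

2.37

0.2093 = 0.3086 − 0.04193 × ρ
ρ = (0.3086 − 0.2093) / 0.04193 = 2.37 g/cm³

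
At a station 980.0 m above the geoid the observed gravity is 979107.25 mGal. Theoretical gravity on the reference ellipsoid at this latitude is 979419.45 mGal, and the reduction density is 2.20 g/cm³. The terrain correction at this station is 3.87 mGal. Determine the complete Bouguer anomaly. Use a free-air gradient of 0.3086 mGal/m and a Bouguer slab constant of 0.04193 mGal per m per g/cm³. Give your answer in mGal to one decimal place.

-96.3

Free-air correction = 0.3086 × 980.0 = 302.43 mGal
Free-air anomaly = 979107.25 − 979419.45 + (302.43) = -9.77 mGal
Bouguer slab correction = 0.04193 × 2.20 × 980.0 = 90.40 mGal
Simple Bouguer anomaly = -9.77 − (90.40) = -100.17 mGal
Complete Bouguer anomaly = -100.17 + 3.87 = -96.30 mGal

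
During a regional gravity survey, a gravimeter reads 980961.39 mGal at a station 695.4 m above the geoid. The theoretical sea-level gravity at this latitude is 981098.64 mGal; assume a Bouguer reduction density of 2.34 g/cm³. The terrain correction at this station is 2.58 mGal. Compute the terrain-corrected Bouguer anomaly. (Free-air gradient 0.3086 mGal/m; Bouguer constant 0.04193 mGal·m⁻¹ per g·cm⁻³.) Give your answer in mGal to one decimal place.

Free-air correction = 0.3086 × 695.4 = 214.60 mGal
Free-air anomaly = 980961.39 − 981098.64 + (214.60) = 77.35 mGal
Bouguer slab correction = 0.04193 × 2.34 × 695.4 = 68.23 mGal
Simple Bouguer anomaly = 77.35 − (68.23) = 9.12 mGal
Complete Bouguer anomaly = 9.12 + 2.58 = 11.70 mGal

11.7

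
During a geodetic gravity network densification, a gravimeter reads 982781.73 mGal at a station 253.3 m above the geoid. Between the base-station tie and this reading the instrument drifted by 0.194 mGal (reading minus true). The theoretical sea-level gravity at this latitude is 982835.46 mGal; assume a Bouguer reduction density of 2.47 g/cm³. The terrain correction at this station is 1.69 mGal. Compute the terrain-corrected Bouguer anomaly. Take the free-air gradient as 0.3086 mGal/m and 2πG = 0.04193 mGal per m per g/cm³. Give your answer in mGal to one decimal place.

Drift-corrected reading = 982781.73 − (0.194) = 982781.536 mGal
Free-air correction = 0.3086 × 253.3 = 78.17 mGal
Free-air anomaly = 982781.536 − 982835.46 + (78.17) = 24.246 mGal
Bouguer slab correction = 0.04193 × 2.47 × 253.3 = 26.23 mGal
Simple Bouguer anomaly = 24.246 − (26.23) = -1.984 mGal
Complete Bouguer anomaly = -1.984 + 1.69 = -0.294 mGal

-0.3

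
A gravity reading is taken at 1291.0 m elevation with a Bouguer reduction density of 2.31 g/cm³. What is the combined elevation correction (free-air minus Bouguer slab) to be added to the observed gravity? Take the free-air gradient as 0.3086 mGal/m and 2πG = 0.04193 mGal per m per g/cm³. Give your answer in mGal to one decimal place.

273.4

Combined gradient = 0.3086 − 0.04193 × 2.31 = 0.2117417 mGal/m
Combined elevation correction = 0.2117417 × 1291.0 = 273.4 mGal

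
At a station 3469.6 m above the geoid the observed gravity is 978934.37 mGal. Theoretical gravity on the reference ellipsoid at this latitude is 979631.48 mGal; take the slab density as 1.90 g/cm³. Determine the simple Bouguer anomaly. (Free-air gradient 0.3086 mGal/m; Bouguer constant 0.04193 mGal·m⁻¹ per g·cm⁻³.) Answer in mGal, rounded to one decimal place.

97.2

Free-air correction = 0.3086 × 3469.6 = 1070.72 mGal
Free-air anomaly = 978934.37 − 979631.48 + (1070.72) = 373.61 mGal
Bouguer slab correction = 0.04193 × 1.90 × 3469.6 = 276.41 mGal
Simple Bouguer anomaly = 373.61 − (276.41) = 97.20 mGal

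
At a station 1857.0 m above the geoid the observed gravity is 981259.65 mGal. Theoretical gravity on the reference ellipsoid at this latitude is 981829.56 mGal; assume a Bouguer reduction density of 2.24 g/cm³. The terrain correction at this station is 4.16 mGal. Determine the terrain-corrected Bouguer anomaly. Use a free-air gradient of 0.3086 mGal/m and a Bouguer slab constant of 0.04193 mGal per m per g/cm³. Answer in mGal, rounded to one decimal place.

Free-air correction = 0.3086 × 1857.0 = 573.07 mGal
Free-air anomaly = 981259.65 − 981829.56 + (573.07) = 3.16 mGal
Bouguer slab correction = 0.04193 × 2.24 × 1857.0 = 174.42 mGal
Simple Bouguer anomaly = 3.16 − (174.42) = -171.26 mGal
Complete Bouguer anomaly = -171.26 + 4.16 = -167.10 mGal

-167.1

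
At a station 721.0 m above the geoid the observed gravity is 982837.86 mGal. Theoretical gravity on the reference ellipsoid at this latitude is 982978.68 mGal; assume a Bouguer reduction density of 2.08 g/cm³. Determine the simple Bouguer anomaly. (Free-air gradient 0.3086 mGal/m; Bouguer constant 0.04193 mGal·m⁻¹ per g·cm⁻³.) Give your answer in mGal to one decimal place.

Free-air correction = 0.3086 × 721.0 = 222.50 mGal
Free-air anomaly = 982837.86 − 982978.68 + (222.50) = 81.68 mGal
Bouguer slab correction = 0.04193 × 2.08 × 721.0 = 62.88 mGal
Simple Bouguer anomaly = 81.68 − (62.88) = 18.80 mGal

18.8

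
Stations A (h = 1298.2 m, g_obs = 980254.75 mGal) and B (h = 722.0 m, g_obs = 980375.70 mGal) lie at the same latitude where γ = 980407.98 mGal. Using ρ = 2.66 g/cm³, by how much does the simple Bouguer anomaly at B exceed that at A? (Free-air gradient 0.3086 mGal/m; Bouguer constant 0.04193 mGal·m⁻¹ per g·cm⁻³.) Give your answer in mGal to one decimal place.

7.4

Δg_SB(A) = 980254.75 − 980407.98 + 0.3086×1298.2 − 0.04193×2.66×1298.2 = 102.60 mGal
Δg_SB(B) = 980375.70 − 980407.98 + 0.3086×722.0 − 0.04193×2.66×722.0 = 110.00 mGal
Difference = 110.00 − (102.60) = 7.40 mGal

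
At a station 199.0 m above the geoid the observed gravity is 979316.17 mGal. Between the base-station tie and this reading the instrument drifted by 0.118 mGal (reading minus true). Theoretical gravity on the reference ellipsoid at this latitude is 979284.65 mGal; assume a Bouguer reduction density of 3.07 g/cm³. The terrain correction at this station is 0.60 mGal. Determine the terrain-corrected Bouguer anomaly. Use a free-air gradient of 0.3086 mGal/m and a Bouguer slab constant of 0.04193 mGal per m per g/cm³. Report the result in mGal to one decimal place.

Drift-corrected reading = 979316.17 − (0.118) = 979316.052 mGal
Free-air correction = 0.3086 × 199.0 = 61.41 mGal
Free-air anomaly = 979316.052 − 979284.65 + (61.41) = 92.812 mGal
Bouguer slab correction = 0.04193 × 3.07 × 199.0 = 25.62 mGal
Simple Bouguer anomaly = 92.812 − (25.62) = 67.192 mGal
Complete Bouguer anomaly = 67.192 + 0.60 = 67.792 mGal

67.8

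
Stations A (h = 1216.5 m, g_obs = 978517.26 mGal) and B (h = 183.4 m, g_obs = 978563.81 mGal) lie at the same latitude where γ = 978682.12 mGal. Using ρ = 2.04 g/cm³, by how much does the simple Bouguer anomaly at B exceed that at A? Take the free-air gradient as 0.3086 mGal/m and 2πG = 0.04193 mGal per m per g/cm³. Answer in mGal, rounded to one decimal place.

Δg_SB(A) = 978517.26 − 978682.12 + 0.3086×1216.5 − 0.04193×2.04×1216.5 = 106.50 mGal
Δg_SB(B) = 978563.81 − 978682.12 + 0.3086×183.4 − 0.04193×2.04×183.4 = -77.40 mGal
Difference = -77.40 − (106.50) = -183.90 mGal

-183.9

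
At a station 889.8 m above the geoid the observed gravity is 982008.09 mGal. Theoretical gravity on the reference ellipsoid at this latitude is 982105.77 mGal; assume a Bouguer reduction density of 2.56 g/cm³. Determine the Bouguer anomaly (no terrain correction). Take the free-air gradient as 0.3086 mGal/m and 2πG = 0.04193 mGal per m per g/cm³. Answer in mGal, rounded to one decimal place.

Free-air correction = 0.3086 × 889.8 = 274.59 mGal
Free-air anomaly = 982008.09 − 982105.77 + (274.59) = 176.91 mGal
Bouguer slab correction = 0.04193 × 2.56 × 889.8 = 95.51 mGal
Simple Bouguer anomaly = 176.91 − (95.51) = 81.40 mGal

81.4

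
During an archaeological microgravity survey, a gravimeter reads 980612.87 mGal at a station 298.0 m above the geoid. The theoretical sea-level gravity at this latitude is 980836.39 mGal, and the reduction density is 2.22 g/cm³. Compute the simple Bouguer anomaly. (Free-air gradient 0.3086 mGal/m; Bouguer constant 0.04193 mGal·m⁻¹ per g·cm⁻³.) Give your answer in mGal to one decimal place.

-159.3

Free-air correction = 0.3086 × 298.0 = 91.96 mGal
Free-air anomaly = 980612.87 − 980836.39 + (91.96) = -131.56 mGal
Bouguer slab correction = 0.04193 × 2.22 × 298.0 = 27.74 mGal
Simple Bouguer anomaly = -131.56 − (27.74) = -159.30 mGal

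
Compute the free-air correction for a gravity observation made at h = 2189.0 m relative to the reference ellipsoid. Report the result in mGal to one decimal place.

675.5

Free-air correction = 0.3086 × 2189.0 = 675.5 mGal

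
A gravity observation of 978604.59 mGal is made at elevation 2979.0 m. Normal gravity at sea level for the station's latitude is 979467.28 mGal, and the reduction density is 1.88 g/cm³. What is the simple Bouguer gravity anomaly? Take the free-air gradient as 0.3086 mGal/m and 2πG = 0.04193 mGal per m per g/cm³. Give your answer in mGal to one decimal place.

-178.2

Free-air correction = 0.3086 × 2979.0 = 919.32 mGal
Free-air anomaly = 978604.59 − 979467.28 + (919.32) = 56.63 mGal
Bouguer slab correction = 0.04193 × 1.88 × 2979.0 = 234.83 mGal
Simple Bouguer anomaly = 56.63 − (234.83) = -178.20 mGal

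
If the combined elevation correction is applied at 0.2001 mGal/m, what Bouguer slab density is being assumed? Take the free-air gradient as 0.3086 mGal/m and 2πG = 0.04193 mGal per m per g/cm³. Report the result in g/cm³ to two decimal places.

0.2001 = 0.3086 − 0.04193 × ρ
ρ = (0.3086 − 0.2001) / 0.04193 = 2.59 g/cm³

2.59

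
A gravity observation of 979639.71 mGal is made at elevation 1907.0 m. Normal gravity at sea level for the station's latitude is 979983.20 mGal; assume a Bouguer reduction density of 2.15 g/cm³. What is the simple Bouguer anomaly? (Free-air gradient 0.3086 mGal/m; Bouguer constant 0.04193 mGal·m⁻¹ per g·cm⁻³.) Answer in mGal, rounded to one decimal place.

Free-air correction = 0.3086 × 1907.0 = 588.50 mGal
Free-air anomaly = 979639.71 − 979983.20 + (588.50) = 245.01 mGal
Bouguer slab correction = 0.04193 × 2.15 × 1907.0 = 171.92 mGal
Simple Bouguer anomaly = 245.01 − (171.92) = 73.09 mGal

73.1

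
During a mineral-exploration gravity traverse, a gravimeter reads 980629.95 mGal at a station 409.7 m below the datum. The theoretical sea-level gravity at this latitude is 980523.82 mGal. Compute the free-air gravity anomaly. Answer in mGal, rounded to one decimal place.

Free-air correction = 0.3086 × -409.7 = -126.43 mGal
Free-air anomaly = 980629.95 − 980523.82 + (-126.43) = -20.30 mGal

-20.3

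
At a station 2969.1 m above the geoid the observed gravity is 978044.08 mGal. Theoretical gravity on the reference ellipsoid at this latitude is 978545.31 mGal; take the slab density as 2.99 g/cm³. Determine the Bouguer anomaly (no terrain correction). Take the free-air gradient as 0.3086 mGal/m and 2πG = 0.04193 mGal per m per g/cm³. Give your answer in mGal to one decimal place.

42.8

Free-air correction = 0.3086 × 2969.1 = 916.26 mGal
Free-air anomaly = 978044.08 − 978545.31 + (916.26) = 415.03 mGal
Bouguer slab correction = 0.04193 × 2.99 × 2969.1 = 372.24 mGal
Simple Bouguer anomaly = 415.03 − (372.24) = 42.79 mGal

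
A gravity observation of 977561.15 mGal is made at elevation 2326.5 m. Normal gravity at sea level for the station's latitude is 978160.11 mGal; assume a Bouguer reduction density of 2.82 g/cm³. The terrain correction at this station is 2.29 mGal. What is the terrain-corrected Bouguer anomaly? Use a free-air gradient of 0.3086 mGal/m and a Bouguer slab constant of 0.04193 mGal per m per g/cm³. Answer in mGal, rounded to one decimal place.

-153.8

Free-air correction = 0.3086 × 2326.5 = 717.96 mGal
Free-air anomaly = 977561.15 − 978160.11 + (717.96) = 119.00 mGal
Bouguer slab correction = 0.04193 × 2.82 × 2326.5 = 275.09 mGal
Simple Bouguer anomaly = 119.00 − (275.09) = -156.09 mGal
Complete Bouguer anomaly = -156.09 + 2.29 = -153.80 mGal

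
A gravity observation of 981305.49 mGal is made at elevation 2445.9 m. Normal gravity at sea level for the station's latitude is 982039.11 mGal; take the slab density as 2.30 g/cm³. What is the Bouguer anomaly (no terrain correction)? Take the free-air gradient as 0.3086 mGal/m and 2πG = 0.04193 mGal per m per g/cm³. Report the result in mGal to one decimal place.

Free-air correction = 0.3086 × 2445.9 = 754.80 mGal
Free-air anomaly = 981305.49 − 982039.11 + (754.80) = 21.18 mGal
Bouguer slab correction = 0.04193 × 2.30 × 2445.9 = 235.88 mGal
Simple Bouguer anomaly = 21.18 − (235.88) = -214.70 mGal

-214.7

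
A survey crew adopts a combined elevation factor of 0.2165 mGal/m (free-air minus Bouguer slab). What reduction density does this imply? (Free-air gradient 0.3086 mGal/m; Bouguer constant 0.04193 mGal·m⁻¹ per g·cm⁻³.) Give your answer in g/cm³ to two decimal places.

2.20

0.2165 = 0.3086 − 0.04193 × ρ
ρ = (0.3086 − 0.2165) / 0.04193 = 2.20 g/cm³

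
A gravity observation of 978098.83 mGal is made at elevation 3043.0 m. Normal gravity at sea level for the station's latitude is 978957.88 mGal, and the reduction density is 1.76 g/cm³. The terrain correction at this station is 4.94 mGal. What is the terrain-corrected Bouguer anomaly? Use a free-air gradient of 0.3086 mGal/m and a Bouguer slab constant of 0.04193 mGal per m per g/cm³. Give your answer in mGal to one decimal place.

Free-air correction = 0.3086 × 3043.0 = 939.07 mGal
Free-air anomaly = 978098.83 − 978957.88 + (939.07) = 80.02 mGal
Bouguer slab correction = 0.04193 × 1.76 × 3043.0 = 224.56 mGal
Simple Bouguer anomaly = 80.02 − (224.56) = -144.54 mGal
Complete Bouguer anomaly = -144.54 + 4.94 = -139.60 mGal

-139.6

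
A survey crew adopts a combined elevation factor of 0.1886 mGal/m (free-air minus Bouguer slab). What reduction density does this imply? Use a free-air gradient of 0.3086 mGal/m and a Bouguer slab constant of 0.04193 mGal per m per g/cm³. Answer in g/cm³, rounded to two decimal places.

2.86

0.1886 = 0.3086 − 0.04193 × ρ
ρ = (0.3086 − 0.1886) / 0.04193 = 2.86 g/cm³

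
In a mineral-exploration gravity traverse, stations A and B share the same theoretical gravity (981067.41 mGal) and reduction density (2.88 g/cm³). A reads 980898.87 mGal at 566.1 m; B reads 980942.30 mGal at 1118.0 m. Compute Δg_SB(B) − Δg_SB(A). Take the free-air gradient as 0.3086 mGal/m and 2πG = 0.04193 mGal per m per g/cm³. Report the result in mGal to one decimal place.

Δg_SB(A) = 980898.87 − 981067.41 + 0.3086×566.1 − 0.04193×2.88×566.1 = -62.20 mGal
Δg_SB(B) = 980942.30 − 981067.41 + 0.3086×1118.0 − 0.04193×2.88×1118.0 = 84.90 mGal
Difference = 84.90 − (-62.20) = 147.10 mGal

147.1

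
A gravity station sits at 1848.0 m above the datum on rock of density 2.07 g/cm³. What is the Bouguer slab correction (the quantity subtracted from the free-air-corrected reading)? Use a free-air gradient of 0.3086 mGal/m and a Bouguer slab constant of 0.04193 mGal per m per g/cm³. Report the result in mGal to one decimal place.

160.4

Bouguer slab correction = 0.04193 × 2.07 × 1848.0 = 160.4 mGal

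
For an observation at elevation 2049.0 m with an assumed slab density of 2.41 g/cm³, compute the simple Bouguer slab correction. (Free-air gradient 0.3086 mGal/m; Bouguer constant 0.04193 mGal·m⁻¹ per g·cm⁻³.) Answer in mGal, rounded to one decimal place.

207.1

Bouguer slab correction = 0.04193 × 2.41 × 2049.0 = 207.1 mGal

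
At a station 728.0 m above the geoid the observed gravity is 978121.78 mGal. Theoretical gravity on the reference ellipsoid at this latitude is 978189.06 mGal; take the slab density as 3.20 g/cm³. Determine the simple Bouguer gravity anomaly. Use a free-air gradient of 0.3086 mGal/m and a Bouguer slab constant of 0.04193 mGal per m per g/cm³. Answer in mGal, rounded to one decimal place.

Free-air correction = 0.3086 × 728.0 = 224.66 mGal
Free-air anomaly = 978121.78 − 978189.06 + (224.66) = 157.38 mGal
Bouguer slab correction = 0.04193 × 3.20 × 728.0 = 97.68 mGal
Simple Bouguer anomaly = 157.38 − (97.68) = 59.70 mGal

59.7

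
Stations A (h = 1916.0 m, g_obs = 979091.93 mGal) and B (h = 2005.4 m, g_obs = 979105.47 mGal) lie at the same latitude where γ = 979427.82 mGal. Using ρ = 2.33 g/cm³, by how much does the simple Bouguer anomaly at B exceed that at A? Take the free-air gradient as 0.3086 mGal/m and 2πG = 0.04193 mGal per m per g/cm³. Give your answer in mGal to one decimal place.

32.4

Δg_SB(A) = 979091.93 − 979427.82 + 0.3086×1916.0 − 0.04193×2.33×1916.0 = 68.20 mGal
Δg_SB(B) = 979105.47 − 979427.82 + 0.3086×2005.4 − 0.04193×2.33×2005.4 = 100.60 mGal
Difference = 100.60 − (68.20) = 32.40 mGal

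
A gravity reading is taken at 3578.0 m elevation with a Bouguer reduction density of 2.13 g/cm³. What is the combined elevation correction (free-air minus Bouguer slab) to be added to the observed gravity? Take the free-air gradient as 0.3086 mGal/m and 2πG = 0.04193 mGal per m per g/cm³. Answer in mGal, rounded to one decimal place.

784.6

Combined gradient = 0.3086 − 0.04193 × 2.13 = 0.2192891 mGal/m
Combined elevation correction = 0.2192891 × 3578.0 = 784.6 mGal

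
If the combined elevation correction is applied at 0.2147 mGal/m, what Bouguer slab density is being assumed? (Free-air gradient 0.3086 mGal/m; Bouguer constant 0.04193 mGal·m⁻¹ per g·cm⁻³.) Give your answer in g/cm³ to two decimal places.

0.2147 = 0.3086 − 0.04193 × ρ
ρ = (0.3086 − 0.2147) / 0.04193 = 2.24 g/cm³

2.24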